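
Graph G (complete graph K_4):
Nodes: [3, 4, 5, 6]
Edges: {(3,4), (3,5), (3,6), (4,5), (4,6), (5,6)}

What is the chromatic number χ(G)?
Clique number ω(G) = 4 (lower bound: χ ≥ ω).
The clique on [3, 4, 5, 6] has size 4, forcing χ ≥ 4, and the coloring below uses 4 colors, so χ(G) = 4.
A valid 4-coloring: color 1: [5]; color 2: [6]; color 3: [3]; color 4: [4].

χ(G) = 4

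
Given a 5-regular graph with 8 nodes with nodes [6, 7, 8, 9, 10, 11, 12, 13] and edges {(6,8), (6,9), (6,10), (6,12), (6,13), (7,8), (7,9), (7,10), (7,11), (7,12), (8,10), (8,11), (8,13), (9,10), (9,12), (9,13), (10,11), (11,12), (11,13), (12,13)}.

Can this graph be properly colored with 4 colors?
Yes, G is 4-colorable

A valid 4-coloring: color 1: [10, 12]; color 2: [6, 11]; color 3: [7, 13]; color 4: [8, 9].
(χ(G) = 4 ≤ 4.)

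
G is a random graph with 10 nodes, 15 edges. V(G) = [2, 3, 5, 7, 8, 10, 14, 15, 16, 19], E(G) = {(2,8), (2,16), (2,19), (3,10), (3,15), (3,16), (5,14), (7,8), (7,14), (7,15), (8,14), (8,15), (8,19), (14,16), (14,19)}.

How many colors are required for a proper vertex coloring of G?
χ(G) = 3

Clique number ω(G) = 3 (lower bound: χ ≥ ω).
The clique on [2, 8, 19] has size 3, forcing χ ≥ 3, and the coloring below uses 3 colors, so χ(G) = 3.
A valid 3-coloring: color 1: [3, 5, 8]; color 2: [2, 10, 14, 15]; color 3: [7, 16, 19].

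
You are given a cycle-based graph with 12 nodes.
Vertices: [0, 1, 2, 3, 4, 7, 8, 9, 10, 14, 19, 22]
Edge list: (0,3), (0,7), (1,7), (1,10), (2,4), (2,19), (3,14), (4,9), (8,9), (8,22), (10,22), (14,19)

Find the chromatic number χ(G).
Clique number ω(G) = 2 (lower bound: χ ≥ ω).
The graph is bipartite (no odd cycle), so 2 colors suffice: χ(G) = 2.
A valid 2-coloring: color 1: [0, 1, 2, 9, 14, 22]; color 2: [3, 4, 7, 8, 10, 19].

χ(G) = 2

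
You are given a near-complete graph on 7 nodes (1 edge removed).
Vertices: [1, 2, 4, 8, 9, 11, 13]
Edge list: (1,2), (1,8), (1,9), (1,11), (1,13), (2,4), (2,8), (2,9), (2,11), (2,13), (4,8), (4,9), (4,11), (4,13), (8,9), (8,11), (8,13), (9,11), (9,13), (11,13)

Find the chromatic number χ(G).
Clique number ω(G) = 6 (lower bound: χ ≥ ω).
The clique on [1, 2, 8, 9, 11, 13] has size 6, forcing χ ≥ 6, and the coloring below uses 6 colors, so χ(G) = 6.
A valid 6-coloring: color 1: [8]; color 2: [9]; color 3: [13]; color 4: [2]; color 5: [11]; color 6: [1, 4].

χ(G) = 6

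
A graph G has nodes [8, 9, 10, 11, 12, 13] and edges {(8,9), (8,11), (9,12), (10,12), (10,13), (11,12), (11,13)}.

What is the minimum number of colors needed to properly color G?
Clique number ω(G) = 2 (lower bound: χ ≥ ω).
The graph is bipartite (no odd cycle), so 2 colors suffice: χ(G) = 2.
A valid 2-coloring: color 1: [9, 10, 11]; color 2: [8, 12, 13].

χ(G) = 2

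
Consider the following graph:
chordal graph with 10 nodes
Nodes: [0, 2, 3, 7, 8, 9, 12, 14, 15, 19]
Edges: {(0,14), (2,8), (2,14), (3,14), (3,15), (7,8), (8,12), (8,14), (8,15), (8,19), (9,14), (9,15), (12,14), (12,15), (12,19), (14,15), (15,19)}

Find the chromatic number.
Clique number ω(G) = 4 (lower bound: χ ≥ ω).
The clique on [8, 12, 15, 19] has size 4, forcing χ ≥ 4, and the coloring below uses 4 colors, so χ(G) = 4.
A valid 4-coloring: color 1: [7, 14, 19]; color 2: [0, 3, 8, 9]; color 3: [2, 15]; color 4: [12].

χ(G) = 4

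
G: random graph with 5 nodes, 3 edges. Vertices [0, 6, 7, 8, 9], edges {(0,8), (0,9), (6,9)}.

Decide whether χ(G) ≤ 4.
Yes, G is 4-colorable

A valid 4-coloring: color 1: [7, 8, 9]; color 2: [0, 6].
(χ(G) = 2 ≤ 4.)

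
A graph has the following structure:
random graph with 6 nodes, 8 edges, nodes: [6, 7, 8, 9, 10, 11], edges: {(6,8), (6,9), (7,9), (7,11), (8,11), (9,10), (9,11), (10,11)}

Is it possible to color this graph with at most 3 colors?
A valid 3-coloring: color 1: [6, 11]; color 2: [8, 9]; color 3: [7, 10].
(χ(G) = 3 ≤ 3.)

Yes, G is 3-colorable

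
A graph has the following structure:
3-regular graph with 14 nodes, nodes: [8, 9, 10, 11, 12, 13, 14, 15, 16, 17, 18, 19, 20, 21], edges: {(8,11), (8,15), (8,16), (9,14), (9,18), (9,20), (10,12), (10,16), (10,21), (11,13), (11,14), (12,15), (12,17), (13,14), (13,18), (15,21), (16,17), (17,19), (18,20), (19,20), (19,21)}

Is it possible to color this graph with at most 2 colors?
No, G is not 2-colorable

The clique on vertices [9, 18, 20] has size 3 > 2, so it alone needs 3 colors.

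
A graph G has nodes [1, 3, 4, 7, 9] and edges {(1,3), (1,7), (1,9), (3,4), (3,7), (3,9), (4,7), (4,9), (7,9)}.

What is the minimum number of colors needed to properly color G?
Clique number ω(G) = 4 (lower bound: χ ≥ ω).
The clique on [1, 3, 7, 9] has size 4, forcing χ ≥ 4, and the coloring below uses 4 colors, so χ(G) = 4.
A valid 4-coloring: color 1: [9]; color 2: [7]; color 3: [3]; color 4: [1, 4].

χ(G) = 4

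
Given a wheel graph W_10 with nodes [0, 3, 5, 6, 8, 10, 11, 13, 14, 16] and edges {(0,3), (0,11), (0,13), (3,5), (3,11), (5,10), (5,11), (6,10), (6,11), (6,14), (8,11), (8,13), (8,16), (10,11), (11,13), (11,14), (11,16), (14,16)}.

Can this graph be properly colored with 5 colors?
A valid 5-coloring: color 1: [11]; color 2: [3, 6, 13, 16]; color 3: [0, 8, 10, 14]; color 4: [5].
(χ(G) = 4 ≤ 5.)

Yes, G is 5-colorable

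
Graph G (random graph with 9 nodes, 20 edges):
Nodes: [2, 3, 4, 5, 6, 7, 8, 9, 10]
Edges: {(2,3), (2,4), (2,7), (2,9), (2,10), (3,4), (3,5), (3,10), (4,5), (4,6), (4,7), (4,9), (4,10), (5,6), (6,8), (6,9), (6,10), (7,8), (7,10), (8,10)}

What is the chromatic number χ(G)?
χ(G) = 4

Clique number ω(G) = 4 (lower bound: χ ≥ ω).
The clique on [2, 3, 4, 10] has size 4, forcing χ ≥ 4, and the coloring below uses 4 colors, so χ(G) = 4.
A valid 4-coloring: color 1: [4, 8]; color 2: [5, 9, 10]; color 3: [2, 6]; color 4: [3, 7].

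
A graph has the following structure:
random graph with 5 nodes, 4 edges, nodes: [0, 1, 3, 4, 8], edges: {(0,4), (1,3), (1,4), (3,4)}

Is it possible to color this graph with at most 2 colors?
The clique on vertices [1, 3, 4] has size 3 > 2, so it alone needs 3 colors.

No, G is not 2-colorable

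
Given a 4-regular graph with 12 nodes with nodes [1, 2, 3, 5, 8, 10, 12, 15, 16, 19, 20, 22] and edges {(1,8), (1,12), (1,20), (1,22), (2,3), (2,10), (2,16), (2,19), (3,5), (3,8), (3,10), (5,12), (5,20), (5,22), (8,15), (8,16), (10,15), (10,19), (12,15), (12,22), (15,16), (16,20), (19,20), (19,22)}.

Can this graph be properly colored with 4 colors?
Yes, G is 4-colorable

A valid 4-coloring: color 1: [3, 12, 16, 19]; color 2: [1, 2, 5, 15]; color 3: [8, 10, 20, 22].
(χ(G) = 3 ≤ 4.)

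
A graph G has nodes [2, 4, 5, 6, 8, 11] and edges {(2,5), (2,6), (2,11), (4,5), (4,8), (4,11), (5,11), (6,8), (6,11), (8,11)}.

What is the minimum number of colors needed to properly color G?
χ(G) = 4

Clique number ω(G) = 3 (lower bound: χ ≥ ω).
Odd cycle [2, 5, 4, 8, 6] needs 3 colors (χ ≥ 3).
Vertex 11 is adjacent to every vertex of [2, 4, 5, 6, 8], which already need 3 colors among themselves, so 11 needs a new color (χ ≥ 4).
The coloring below uses 4 colors, so χ(G) = 4.
A valid 4-coloring: color 1: [11]; color 2: [2, 8]; color 3: [5, 6]; color 4: [4].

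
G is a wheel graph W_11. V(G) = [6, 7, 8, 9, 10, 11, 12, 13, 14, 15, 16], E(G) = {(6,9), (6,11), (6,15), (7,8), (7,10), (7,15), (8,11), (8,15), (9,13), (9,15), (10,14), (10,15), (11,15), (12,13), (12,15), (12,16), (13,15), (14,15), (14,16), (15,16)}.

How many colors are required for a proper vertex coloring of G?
Clique number ω(G) = 3 (lower bound: χ ≥ ω).
The clique on [6, 9, 15] has size 3, forcing χ ≥ 3, and the coloring below uses 3 colors, so χ(G) = 3.
A valid 3-coloring: color 1: [15]; color 2: [6, 8, 10, 13, 16]; color 3: [7, 9, 11, 12, 14].

χ(G) = 3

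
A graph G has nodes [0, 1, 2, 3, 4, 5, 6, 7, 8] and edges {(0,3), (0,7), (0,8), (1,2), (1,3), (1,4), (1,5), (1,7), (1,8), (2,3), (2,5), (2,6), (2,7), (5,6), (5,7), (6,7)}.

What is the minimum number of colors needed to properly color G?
Clique number ω(G) = 4 (lower bound: χ ≥ ω).
The clique on [1, 2, 5, 7] has size 4, forcing χ ≥ 4, and the coloring below uses 4 colors, so χ(G) = 4.
A valid 4-coloring: color 1: [0, 1, 6]; color 2: [3, 4, 7, 8]; color 3: [2]; color 4: [5].

χ(G) = 4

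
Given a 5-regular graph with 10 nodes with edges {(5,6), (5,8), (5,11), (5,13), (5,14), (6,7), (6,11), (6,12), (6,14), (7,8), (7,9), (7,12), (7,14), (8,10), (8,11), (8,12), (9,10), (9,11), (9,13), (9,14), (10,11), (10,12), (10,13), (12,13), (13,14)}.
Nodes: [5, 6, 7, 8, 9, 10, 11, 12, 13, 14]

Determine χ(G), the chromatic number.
Clique number ω(G) = 3 (lower bound: χ ≥ ω).
Odd cycle [12, 8, 11, 9, 13] needs 3 colors (χ ≥ 3).
Vertex 10 is adjacent to every vertex of [8, 9, 11, 12, 13], which already need 3 colors among themselves, so 10 needs a new color (χ ≥ 4).
The coloring below uses 4 colors, so χ(G) = 4.
A valid 4-coloring: color 1: [5, 9, 12]; color 2: [6, 8, 13]; color 3: [10, 14]; color 4: [7, 11].

χ(G) = 4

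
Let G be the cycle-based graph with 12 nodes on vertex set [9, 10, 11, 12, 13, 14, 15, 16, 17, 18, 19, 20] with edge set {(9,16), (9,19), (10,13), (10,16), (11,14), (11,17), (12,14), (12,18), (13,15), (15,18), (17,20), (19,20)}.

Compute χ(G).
Clique number ω(G) = 2 (lower bound: χ ≥ ω).
The graph is bipartite (no odd cycle), so 2 colors suffice: χ(G) = 2.
A valid 2-coloring: color 1: [13, 14, 16, 17, 18, 19]; color 2: [9, 10, 11, 12, 15, 20].

χ(G) = 2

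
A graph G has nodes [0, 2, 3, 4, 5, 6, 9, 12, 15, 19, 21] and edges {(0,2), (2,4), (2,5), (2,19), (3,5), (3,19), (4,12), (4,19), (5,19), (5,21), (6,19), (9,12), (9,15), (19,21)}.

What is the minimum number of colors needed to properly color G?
χ(G) = 3

Clique number ω(G) = 3 (lower bound: χ ≥ ω).
The clique on [2, 4, 19] has size 3, forcing χ ≥ 3, and the coloring below uses 3 colors, so χ(G) = 3.
A valid 3-coloring: color 1: [0, 12, 15, 19]; color 2: [4, 5, 6, 9]; color 3: [2, 3, 21].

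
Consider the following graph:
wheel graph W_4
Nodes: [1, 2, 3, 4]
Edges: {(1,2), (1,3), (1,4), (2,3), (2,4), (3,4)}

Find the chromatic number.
χ(G) = 4

Clique number ω(G) = 4 (lower bound: χ ≥ ω).
The clique on [1, 2, 3, 4] has size 4, forcing χ ≥ 4, and the coloring below uses 4 colors, so χ(G) = 4.
A valid 4-coloring: color 1: [1]; color 2: [4]; color 3: [2]; color 4: [3].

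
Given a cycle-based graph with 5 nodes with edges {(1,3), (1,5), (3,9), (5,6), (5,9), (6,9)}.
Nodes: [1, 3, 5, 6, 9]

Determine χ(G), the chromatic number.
Clique number ω(G) = 3 (lower bound: χ ≥ ω).
The clique on [5, 6, 9] has size 3, forcing χ ≥ 3, and the coloring below uses 3 colors, so χ(G) = 3.
A valid 3-coloring: color 1: [1, 9]; color 2: [3, 5]; color 3: [6].

χ(G) = 3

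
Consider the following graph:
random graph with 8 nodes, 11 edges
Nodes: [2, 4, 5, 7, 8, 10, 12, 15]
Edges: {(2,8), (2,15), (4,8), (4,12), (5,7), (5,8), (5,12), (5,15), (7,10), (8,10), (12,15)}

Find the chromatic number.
χ(G) = 3

Clique number ω(G) = 3 (lower bound: χ ≥ ω).
The clique on [5, 12, 15] has size 3, forcing χ ≥ 3, and the coloring below uses 3 colors, so χ(G) = 3.
A valid 3-coloring: color 1: [7, 8, 15]; color 2: [2, 4, 5, 10]; color 3: [12].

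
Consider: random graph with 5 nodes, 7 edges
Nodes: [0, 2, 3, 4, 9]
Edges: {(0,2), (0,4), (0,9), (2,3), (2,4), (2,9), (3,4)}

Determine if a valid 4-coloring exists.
A valid 4-coloring: color 1: [2]; color 2: [0, 3]; color 3: [4, 9].
(χ(G) = 3 ≤ 4.)

Yes, G is 4-colorable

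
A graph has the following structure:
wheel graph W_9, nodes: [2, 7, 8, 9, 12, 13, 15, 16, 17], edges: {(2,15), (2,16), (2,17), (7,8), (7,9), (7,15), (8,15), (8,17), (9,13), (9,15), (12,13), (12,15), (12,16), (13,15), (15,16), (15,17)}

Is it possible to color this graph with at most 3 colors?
A valid 3-coloring: color 1: [15]; color 2: [2, 8, 9, 12]; color 3: [7, 13, 16, 17].
(χ(G) = 3 ≤ 3.)

Yes, G is 3-colorable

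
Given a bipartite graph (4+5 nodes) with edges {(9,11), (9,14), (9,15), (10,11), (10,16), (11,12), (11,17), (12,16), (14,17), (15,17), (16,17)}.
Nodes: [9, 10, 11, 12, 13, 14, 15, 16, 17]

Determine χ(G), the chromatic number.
Clique number ω(G) = 2 (lower bound: χ ≥ ω).
The graph is bipartite (no odd cycle), so 2 colors suffice: χ(G) = 2.
A valid 2-coloring: color 1: [11, 13, 14, 15, 16]; color 2: [9, 10, 12, 17].

χ(G) = 2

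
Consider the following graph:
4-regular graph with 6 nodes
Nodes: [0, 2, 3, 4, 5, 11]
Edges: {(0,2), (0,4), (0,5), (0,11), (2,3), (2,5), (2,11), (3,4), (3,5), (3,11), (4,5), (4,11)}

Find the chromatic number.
Clique number ω(G) = 3 (lower bound: χ ≥ ω).
The clique on [0, 2, 11] has size 3, forcing χ ≥ 3, and the coloring below uses 3 colors, so χ(G) = 3.
A valid 3-coloring: color 1: [0, 3]; color 2: [2, 4]; color 3: [5, 11].

χ(G) = 3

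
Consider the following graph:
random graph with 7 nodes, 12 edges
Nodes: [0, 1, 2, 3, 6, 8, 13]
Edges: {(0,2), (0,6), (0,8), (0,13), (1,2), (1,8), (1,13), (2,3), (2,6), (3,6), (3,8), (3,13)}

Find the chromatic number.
Clique number ω(G) = 3 (lower bound: χ ≥ ω).
The clique on [0, 2, 6] has size 3, forcing χ ≥ 3, and the coloring below uses 3 colors, so χ(G) = 3.
A valid 3-coloring: color 1: [0, 1, 3]; color 2: [2, 8, 13]; color 3: [6].

χ(G) = 3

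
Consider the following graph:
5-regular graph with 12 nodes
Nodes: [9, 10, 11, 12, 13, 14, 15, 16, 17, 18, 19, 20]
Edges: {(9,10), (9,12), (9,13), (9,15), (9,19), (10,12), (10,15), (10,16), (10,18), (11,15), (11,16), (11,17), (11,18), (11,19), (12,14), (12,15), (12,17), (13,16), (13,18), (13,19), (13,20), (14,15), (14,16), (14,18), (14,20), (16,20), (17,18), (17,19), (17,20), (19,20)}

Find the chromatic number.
Clique number ω(G) = 4 (lower bound: χ ≥ ω).
The clique on [9, 10, 12, 15] has size 4, forcing χ ≥ 4, and the coloring below uses 4 colors, so χ(G) = 4.
A valid 4-coloring: color 1: [13, 15, 17]; color 2: [12, 16, 18, 19]; color 3: [9, 11, 14]; color 4: [10, 20].

χ(G) = 4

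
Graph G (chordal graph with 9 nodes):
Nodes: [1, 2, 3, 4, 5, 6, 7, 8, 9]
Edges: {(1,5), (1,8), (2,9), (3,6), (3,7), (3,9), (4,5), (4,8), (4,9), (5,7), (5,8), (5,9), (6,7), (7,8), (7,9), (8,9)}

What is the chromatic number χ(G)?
Clique number ω(G) = 4 (lower bound: χ ≥ ω).
The clique on [4, 5, 8, 9] has size 4, forcing χ ≥ 4, and the coloring below uses 4 colors, so χ(G) = 4.
A valid 4-coloring: color 1: [1, 6, 9]; color 2: [2, 4, 7]; color 3: [3, 8]; color 4: [5].

χ(G) = 4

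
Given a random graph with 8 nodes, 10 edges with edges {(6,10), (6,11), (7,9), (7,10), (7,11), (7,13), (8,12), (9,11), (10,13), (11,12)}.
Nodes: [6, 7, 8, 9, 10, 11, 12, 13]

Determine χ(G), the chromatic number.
χ(G) = 3

Clique number ω(G) = 3 (lower bound: χ ≥ ω).
The clique on [7, 9, 11] has size 3, forcing χ ≥ 3, and the coloring below uses 3 colors, so χ(G) = 3.
A valid 3-coloring: color 1: [8, 10, 11]; color 2: [6, 7, 12]; color 3: [9, 13].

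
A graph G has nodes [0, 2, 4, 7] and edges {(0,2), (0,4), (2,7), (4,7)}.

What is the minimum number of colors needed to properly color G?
Clique number ω(G) = 2 (lower bound: χ ≥ ω).
The graph is bipartite (no odd cycle), so 2 colors suffice: χ(G) = 2.
A valid 2-coloring: color 1: [0, 7]; color 2: [2, 4].

χ(G) = 2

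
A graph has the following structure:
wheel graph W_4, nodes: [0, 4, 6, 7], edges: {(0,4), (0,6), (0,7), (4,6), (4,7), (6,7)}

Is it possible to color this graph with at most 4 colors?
Yes, G is 4-colorable

A valid 4-coloring: color 1: [4]; color 2: [6]; color 3: [7]; color 4: [0].
(χ(G) = 4 ≤ 4.)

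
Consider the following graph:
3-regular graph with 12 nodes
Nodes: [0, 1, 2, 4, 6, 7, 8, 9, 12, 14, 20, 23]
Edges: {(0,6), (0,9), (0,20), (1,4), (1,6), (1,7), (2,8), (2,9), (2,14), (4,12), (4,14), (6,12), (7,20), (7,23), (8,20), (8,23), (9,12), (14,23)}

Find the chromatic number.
Clique number ω(G) = 2 (lower bound: χ ≥ ω).
Odd cycle [1, 6, 0, 20, 7] needs 3 colors (χ ≥ 3).
The coloring below uses 3 colors, so χ(G) = 3.
A valid 3-coloring: color 1: [4, 6, 7, 8, 9]; color 2: [0, 1, 2, 12, 23]; color 3: [14, 20].

χ(G) = 3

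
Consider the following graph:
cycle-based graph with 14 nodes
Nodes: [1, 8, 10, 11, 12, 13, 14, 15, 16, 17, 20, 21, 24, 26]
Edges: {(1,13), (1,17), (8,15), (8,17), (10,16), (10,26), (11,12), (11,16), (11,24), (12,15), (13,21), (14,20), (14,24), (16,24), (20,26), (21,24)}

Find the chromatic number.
χ(G) = 3

Clique number ω(G) = 3 (lower bound: χ ≥ ω).
The clique on [11, 16, 24] has size 3, forcing χ ≥ 3, and the coloring below uses 3 colors, so χ(G) = 3.
A valid 3-coloring: color 1: [10, 13, 15, 17, 20, 24]; color 2: [1, 8, 12, 14, 16, 21, 26]; color 3: [11].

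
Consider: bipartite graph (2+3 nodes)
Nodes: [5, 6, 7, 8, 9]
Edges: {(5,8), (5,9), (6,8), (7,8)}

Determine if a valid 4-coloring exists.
A valid 4-coloring: color 1: [8, 9]; color 2: [5, 6, 7].
(χ(G) = 2 ≤ 4.)

Yes, G is 4-colorable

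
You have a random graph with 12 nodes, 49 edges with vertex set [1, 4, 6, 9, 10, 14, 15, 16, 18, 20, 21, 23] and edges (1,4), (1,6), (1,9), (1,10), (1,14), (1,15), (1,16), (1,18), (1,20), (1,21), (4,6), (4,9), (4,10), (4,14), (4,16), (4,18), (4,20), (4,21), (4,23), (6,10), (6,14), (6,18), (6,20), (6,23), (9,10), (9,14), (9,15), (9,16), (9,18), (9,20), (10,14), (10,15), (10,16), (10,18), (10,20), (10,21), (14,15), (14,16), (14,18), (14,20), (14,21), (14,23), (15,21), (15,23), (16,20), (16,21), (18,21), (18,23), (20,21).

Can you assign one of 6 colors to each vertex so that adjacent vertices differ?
No, G is not 6-colorable

The clique on vertices [1, 4, 9, 10, 14, 16, 20] has size 7 > 6, so it alone needs 7 colors.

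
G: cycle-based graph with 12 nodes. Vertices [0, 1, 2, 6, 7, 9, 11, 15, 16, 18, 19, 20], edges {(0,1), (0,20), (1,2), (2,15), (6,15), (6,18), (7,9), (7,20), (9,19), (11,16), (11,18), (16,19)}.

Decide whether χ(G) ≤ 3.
Yes, G is 3-colorable

A valid 3-coloring: color 1: [0, 2, 6, 7, 11, 19]; color 2: [1, 9, 15, 16, 18, 20].
(χ(G) = 2 ≤ 3.)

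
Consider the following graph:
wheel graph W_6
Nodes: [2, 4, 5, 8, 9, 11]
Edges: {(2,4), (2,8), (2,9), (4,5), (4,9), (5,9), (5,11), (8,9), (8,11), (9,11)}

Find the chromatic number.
Clique number ω(G) = 3 (lower bound: χ ≥ ω).
Odd cycle [2, 8, 11, 5, 4] needs 3 colors (χ ≥ 3).
Vertex 9 is adjacent to every vertex of [2, 4, 5, 8, 11], which already need 3 colors among themselves, so 9 needs a new color (χ ≥ 4).
The coloring below uses 4 colors, so χ(G) = 4.
A valid 4-coloring: color 1: [9]; color 2: [2, 5]; color 3: [4, 8]; color 4: [11].

χ(G) = 4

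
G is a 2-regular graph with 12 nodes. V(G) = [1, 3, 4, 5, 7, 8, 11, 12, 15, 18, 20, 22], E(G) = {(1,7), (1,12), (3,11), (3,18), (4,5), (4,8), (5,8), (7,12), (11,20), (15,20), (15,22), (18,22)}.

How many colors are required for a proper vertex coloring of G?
Clique number ω(G) = 3 (lower bound: χ ≥ ω).
The clique on [1, 7, 12] has size 3, forcing χ ≥ 3, and the coloring below uses 3 colors, so χ(G) = 3.
A valid 3-coloring: color 1: [1, 3, 5, 20, 22]; color 2: [8, 11, 12, 15, 18]; color 3: [4, 7].

χ(G) = 3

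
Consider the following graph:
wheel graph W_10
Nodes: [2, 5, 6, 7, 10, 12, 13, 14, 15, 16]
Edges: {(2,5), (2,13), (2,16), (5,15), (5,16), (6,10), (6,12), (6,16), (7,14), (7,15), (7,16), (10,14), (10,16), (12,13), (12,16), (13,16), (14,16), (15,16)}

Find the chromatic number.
Clique number ω(G) = 3 (lower bound: χ ≥ ω).
Odd cycle [10, 6, 12, 13, 2, 5, 15, 7, 14] needs 3 colors (χ ≥ 3).
Vertex 16 is adjacent to every vertex of [2, 5, 6, 7, 10, 12, 13, 14, 15], which already need 3 colors among themselves, so 16 needs a new color (χ ≥ 4).
The coloring below uses 4 colors, so χ(G) = 4.
A valid 4-coloring: color 1: [16]; color 2: [2, 7, 10, 12]; color 3: [5, 6, 13, 14]; color 4: [15].

χ(G) = 4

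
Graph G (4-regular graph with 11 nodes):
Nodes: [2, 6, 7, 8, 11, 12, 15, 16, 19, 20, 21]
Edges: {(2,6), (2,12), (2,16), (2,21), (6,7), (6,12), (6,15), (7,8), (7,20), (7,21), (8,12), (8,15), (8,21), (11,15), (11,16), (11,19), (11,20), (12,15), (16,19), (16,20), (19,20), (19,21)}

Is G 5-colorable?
A valid 5-coloring: color 1: [2, 7, 15, 19]; color 2: [11, 12, 21]; color 3: [6, 8, 20]; color 4: [16].
(χ(G) = 4 ≤ 5.)

Yes, G is 5-colorable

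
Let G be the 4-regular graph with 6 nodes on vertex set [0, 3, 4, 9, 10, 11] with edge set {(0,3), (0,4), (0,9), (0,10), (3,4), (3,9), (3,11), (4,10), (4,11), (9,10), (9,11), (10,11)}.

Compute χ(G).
Clique number ω(G) = 3 (lower bound: χ ≥ ω).
The clique on [0, 9, 10] has size 3, forcing χ ≥ 3, and the coloring below uses 3 colors, so χ(G) = 3.
A valid 3-coloring: color 1: [4, 9]; color 2: [0, 11]; color 3: [3, 10].

χ(G) = 3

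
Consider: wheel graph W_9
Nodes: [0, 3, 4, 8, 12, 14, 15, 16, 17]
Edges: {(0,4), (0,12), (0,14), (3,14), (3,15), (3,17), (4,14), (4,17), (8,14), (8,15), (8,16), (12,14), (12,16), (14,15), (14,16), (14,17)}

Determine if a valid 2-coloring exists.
No, G is not 2-colorable

The clique on vertices [0, 12, 14] has size 3 > 2, so it alone needs 3 colors.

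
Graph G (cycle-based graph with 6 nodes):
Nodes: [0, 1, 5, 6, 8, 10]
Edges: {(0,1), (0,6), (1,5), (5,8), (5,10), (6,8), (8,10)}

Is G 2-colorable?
No, G is not 2-colorable

The clique on vertices [5, 8, 10] has size 3 > 2, so it alone needs 3 colors.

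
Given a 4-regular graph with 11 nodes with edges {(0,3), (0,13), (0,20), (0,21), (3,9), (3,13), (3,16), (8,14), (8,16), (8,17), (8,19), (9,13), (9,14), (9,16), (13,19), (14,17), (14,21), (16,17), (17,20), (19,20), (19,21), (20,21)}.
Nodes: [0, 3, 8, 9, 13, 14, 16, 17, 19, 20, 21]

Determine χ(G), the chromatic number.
Clique number ω(G) = 3 (lower bound: χ ≥ ω).
The clique on [0, 3, 13] has size 3, forcing χ ≥ 3, and the coloring below uses 3 colors, so χ(G) = 3.
A valid 3-coloring: color 1: [3, 8, 21]; color 2: [0, 9, 17, 19]; color 3: [13, 14, 16, 20].

χ(G) = 3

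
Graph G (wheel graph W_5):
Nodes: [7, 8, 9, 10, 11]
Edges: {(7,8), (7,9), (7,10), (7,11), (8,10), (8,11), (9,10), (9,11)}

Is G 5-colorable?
A valid 5-coloring: color 1: [7]; color 2: [10, 11]; color 3: [8, 9].
(χ(G) = 3 ≤ 5.)

Yes, G is 5-colorable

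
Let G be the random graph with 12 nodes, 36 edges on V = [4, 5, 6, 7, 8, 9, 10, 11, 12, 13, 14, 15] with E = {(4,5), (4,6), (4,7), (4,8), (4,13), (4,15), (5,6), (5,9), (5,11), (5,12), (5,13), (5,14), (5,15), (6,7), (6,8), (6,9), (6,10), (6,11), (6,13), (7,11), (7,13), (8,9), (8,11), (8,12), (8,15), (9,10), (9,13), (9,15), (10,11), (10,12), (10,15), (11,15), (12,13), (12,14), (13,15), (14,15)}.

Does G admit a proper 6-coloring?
A valid 6-coloring: color 1: [6, 12, 15]; color 2: [5, 7, 8, 10]; color 3: [11, 13, 14]; color 4: [4, 9].
(χ(G) = 4 ≤ 6.)

Yes, G is 6-colorable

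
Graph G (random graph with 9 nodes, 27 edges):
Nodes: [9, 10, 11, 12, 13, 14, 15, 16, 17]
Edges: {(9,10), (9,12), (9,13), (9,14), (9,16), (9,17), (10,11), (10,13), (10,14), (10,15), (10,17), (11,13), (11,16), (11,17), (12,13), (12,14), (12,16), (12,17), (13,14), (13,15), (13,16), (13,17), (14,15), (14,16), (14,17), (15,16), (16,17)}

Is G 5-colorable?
No, G is not 5-colorable

The clique on vertices [9, 12, 13, 14, 16, 17] has size 6 > 5, so it alone needs 6 colors.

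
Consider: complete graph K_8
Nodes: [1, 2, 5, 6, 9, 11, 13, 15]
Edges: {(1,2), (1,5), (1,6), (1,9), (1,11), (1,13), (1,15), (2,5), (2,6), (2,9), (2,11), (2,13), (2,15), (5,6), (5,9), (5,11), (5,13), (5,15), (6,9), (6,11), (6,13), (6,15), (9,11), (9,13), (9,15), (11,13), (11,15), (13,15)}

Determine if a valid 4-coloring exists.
No, G is not 4-colorable

The clique on vertices [1, 2, 5, 6, 9, 11, 13, 15] has size 8 > 4, so it alone needs 8 colors.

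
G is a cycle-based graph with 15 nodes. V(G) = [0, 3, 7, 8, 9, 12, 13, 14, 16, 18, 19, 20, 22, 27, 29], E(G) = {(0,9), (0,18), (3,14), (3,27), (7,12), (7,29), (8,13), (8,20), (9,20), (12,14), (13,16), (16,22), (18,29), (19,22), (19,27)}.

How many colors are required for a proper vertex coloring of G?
Clique number ω(G) = 2 (lower bound: χ ≥ ω).
Odd cycle [3, 14, 12, 7, 29, 18, 0, 9, 20, 8, 13, 16, 22, 19, 27] needs 3 colors (χ ≥ 3).
The coloring below uses 3 colors, so χ(G) = 3.
A valid 3-coloring: color 1: [0, 3, 12, 13, 19, 20, 29]; color 2: [7, 8, 9, 14, 16, 18, 27]; color 3: [22].

χ(G) = 3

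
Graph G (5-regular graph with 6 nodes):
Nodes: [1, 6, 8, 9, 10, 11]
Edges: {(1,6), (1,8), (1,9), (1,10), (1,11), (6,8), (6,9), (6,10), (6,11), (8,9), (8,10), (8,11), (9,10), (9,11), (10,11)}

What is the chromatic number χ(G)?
χ(G) = 6

Clique number ω(G) = 6 (lower bound: χ ≥ ω).
The clique on [1, 6, 8, 9, 10, 11] has size 6, forcing χ ≥ 6, and the coloring below uses 6 colors, so χ(G) = 6.
A valid 6-coloring: color 1: [6]; color 2: [11]; color 3: [8]; color 4: [10]; color 5: [1]; color 6: [9].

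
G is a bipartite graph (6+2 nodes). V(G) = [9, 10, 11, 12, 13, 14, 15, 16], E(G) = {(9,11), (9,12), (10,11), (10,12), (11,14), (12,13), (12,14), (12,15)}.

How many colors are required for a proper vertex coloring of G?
Clique number ω(G) = 2 (lower bound: χ ≥ ω).
The graph is bipartite (no odd cycle), so 2 colors suffice: χ(G) = 2.
A valid 2-coloring: color 1: [11, 12, 16]; color 2: [9, 10, 13, 14, 15].

χ(G) = 2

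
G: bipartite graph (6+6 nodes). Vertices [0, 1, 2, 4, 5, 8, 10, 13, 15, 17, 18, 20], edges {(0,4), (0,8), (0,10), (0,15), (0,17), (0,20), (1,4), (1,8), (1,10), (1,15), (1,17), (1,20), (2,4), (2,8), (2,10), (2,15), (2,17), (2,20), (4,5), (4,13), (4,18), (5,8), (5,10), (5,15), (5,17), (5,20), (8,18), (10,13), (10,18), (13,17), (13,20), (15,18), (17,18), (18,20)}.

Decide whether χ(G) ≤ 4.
Yes, G is 4-colorable

A valid 4-coloring: color 1: [0, 1, 2, 5, 13, 18]; color 2: [4, 8, 10, 15, 17, 20].
(χ(G) = 2 ≤ 4.)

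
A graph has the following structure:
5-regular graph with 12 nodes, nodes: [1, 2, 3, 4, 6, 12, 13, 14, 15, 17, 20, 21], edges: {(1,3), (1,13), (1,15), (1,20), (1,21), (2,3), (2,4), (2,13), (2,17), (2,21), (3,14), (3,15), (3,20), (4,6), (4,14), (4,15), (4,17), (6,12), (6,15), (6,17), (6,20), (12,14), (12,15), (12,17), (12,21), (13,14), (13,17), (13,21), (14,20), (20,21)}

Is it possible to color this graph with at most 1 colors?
No, G is not 1-colorable

The clique on vertices [1, 20, 21] has size 3 > 1, so it alone needs 3 colors.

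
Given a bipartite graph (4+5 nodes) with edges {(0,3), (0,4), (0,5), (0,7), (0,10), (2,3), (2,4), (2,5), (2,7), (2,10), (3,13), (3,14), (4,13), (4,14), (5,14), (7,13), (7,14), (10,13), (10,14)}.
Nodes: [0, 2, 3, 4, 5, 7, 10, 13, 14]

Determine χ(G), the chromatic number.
χ(G) = 2

Clique number ω(G) = 2 (lower bound: χ ≥ ω).
The graph is bipartite (no odd cycle), so 2 colors suffice: χ(G) = 2.
A valid 2-coloring: color 1: [0, 2, 13, 14]; color 2: [3, 4, 5, 7, 10].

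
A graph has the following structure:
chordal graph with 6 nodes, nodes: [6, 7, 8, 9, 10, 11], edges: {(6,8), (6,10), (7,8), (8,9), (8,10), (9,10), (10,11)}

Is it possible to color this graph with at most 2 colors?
The clique on vertices [8, 9, 10] has size 3 > 2, so it alone needs 3 colors.

No, G is not 2-colorable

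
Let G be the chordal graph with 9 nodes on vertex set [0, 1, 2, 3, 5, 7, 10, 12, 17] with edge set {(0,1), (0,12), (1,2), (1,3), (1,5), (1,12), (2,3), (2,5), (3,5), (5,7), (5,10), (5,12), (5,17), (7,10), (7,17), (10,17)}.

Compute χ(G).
χ(G) = 4

Clique number ω(G) = 4 (lower bound: χ ≥ ω).
The clique on [1, 2, 3, 5] has size 4, forcing χ ≥ 4, and the coloring below uses 4 colors, so χ(G) = 4.
A valid 4-coloring: color 1: [0, 5]; color 2: [1, 7]; color 3: [3, 10, 12]; color 4: [2, 17].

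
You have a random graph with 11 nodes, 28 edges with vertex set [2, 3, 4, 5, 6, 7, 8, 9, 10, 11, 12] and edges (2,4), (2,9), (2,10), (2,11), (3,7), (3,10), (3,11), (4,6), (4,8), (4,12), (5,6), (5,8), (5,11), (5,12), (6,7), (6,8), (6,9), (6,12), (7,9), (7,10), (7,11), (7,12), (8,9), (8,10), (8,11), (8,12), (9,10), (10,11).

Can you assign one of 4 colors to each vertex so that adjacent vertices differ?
Yes, G is 4-colorable

A valid 4-coloring: color 1: [2, 7, 8]; color 2: [6, 11]; color 3: [4, 5, 10]; color 4: [3, 9, 12].
(χ(G) = 4 ≤ 4.)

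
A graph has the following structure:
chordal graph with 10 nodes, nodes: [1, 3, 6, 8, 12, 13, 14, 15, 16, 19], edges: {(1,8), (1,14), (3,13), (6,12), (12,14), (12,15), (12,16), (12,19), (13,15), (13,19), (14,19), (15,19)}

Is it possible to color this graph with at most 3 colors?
A valid 3-coloring: color 1: [1, 12, 13]; color 2: [3, 6, 8, 16, 19]; color 3: [14, 15].
(χ(G) = 3 ≤ 3.)

Yes, G is 3-colorable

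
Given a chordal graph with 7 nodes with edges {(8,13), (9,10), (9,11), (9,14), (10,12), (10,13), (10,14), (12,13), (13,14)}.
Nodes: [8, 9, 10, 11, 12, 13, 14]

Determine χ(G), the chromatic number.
Clique number ω(G) = 3 (lower bound: χ ≥ ω).
The clique on [9, 10, 14] has size 3, forcing χ ≥ 3, and the coloring below uses 3 colors, so χ(G) = 3.
A valid 3-coloring: color 1: [8, 10, 11]; color 2: [9, 13]; color 3: [12, 14].

χ(G) = 3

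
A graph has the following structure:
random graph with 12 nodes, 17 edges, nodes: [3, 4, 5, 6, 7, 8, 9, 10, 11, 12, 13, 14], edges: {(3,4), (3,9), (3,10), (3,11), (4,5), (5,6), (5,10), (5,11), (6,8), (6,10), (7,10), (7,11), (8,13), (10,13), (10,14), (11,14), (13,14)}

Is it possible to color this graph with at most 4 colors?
A valid 4-coloring: color 1: [4, 8, 9, 10, 11, 12]; color 2: [3, 5, 7, 13]; color 3: [6, 14].
(χ(G) = 3 ≤ 4.)

Yes, G is 4-colorable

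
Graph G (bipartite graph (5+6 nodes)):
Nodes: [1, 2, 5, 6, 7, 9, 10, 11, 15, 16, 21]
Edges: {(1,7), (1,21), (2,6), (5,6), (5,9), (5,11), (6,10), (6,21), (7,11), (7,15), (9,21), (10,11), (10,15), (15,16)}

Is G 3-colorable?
A valid 3-coloring: color 1: [1, 6, 9, 11, 15]; color 2: [2, 5, 7, 10, 16, 21].
(χ(G) = 2 ≤ 3.)

Yes, G is 3-colorable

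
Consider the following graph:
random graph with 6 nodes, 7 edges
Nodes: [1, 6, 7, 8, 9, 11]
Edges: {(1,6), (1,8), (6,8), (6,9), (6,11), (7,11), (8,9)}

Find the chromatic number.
Clique number ω(G) = 3 (lower bound: χ ≥ ω).
The clique on [6, 8, 9] has size 3, forcing χ ≥ 3, and the coloring below uses 3 colors, so χ(G) = 3.
A valid 3-coloring: color 1: [6, 7]; color 2: [8, 11]; color 3: [1, 9].

χ(G) = 3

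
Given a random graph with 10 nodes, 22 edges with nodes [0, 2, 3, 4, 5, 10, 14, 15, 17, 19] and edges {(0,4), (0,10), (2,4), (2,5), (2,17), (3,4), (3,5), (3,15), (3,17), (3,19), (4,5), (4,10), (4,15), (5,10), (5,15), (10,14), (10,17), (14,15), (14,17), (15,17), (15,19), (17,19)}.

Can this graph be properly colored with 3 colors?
No, G is not 3-colorable

The clique on vertices [3, 15, 17, 19] has size 4 > 3, so it alone needs 4 colors.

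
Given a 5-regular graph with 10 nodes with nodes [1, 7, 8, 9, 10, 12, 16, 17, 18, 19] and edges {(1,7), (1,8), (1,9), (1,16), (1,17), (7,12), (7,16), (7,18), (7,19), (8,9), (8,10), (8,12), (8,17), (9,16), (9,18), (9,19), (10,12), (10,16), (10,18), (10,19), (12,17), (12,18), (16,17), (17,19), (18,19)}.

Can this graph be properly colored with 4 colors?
A valid 4-coloring: color 1: [8, 16, 18]; color 2: [7, 9, 10, 17]; color 3: [1, 12, 19].
(χ(G) = 3 ≤ 4.)

Yes, G is 4-colorable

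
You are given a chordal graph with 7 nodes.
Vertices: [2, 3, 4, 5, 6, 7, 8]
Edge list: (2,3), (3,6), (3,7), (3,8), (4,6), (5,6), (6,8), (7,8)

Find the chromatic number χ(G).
χ(G) = 3

Clique number ω(G) = 3 (lower bound: χ ≥ ω).
The clique on [3, 6, 8] has size 3, forcing χ ≥ 3, and the coloring below uses 3 colors, so χ(G) = 3.
A valid 3-coloring: color 1: [3, 4, 5]; color 2: [2, 6, 7]; color 3: [8].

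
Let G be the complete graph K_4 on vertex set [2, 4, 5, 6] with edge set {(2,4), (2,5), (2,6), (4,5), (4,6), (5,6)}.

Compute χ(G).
χ(G) = 4

Clique number ω(G) = 4 (lower bound: χ ≥ ω).
The clique on [2, 4, 5, 6] has size 4, forcing χ ≥ 4, and the coloring below uses 4 colors, so χ(G) = 4.
A valid 4-coloring: color 1: [2]; color 2: [4]; color 3: [6]; color 4: [5].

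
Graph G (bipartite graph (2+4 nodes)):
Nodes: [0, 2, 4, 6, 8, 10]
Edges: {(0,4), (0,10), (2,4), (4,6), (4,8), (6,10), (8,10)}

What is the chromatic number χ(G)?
χ(G) = 2

Clique number ω(G) = 2 (lower bound: χ ≥ ω).
The graph is bipartite (no odd cycle), so 2 colors suffice: χ(G) = 2.
A valid 2-coloring: color 1: [4, 10]; color 2: [0, 2, 6, 8].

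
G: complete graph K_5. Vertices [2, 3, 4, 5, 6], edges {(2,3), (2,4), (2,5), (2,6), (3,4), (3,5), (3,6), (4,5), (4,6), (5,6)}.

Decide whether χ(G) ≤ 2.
The clique on vertices [2, 3, 4, 5, 6] has size 5 > 2, so it alone needs 5 colors.

No, G is not 2-colorable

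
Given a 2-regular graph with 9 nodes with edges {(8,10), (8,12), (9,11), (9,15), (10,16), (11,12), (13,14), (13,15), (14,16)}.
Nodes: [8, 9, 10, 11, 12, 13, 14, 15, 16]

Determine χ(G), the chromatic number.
Clique number ω(G) = 2 (lower bound: χ ≥ ω).
Odd cycle [10, 16, 14, 13, 15, 9, 11, 12, 8] needs 3 colors (χ ≥ 3).
The coloring below uses 3 colors, so χ(G) = 3.
A valid 3-coloring: color 1: [10, 12, 14, 15]; color 2: [8, 9, 13, 16]; color 3: [11].

χ(G) = 3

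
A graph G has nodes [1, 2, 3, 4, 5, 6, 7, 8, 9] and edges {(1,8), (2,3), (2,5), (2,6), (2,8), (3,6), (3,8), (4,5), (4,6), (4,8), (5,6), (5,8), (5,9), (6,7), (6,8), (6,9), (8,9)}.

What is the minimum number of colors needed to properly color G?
Clique number ω(G) = 4 (lower bound: χ ≥ ω).
The clique on [2, 3, 6, 8] has size 4, forcing χ ≥ 4, and the coloring below uses 4 colors, so χ(G) = 4.
A valid 4-coloring: color 1: [1, 6]; color 2: [7, 8]; color 3: [3, 5]; color 4: [2, 4, 9].

χ(G) = 4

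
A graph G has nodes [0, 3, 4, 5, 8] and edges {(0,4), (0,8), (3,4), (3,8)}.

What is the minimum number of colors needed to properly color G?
Clique number ω(G) = 2 (lower bound: χ ≥ ω).
The graph is bipartite (no odd cycle), so 2 colors suffice: χ(G) = 2.
A valid 2-coloring: color 1: [4, 5, 8]; color 2: [0, 3].

χ(G) = 2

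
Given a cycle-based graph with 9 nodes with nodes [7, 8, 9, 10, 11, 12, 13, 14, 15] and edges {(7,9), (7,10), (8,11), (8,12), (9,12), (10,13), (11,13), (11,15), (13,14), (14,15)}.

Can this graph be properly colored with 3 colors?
A valid 3-coloring: color 1: [7, 12, 13, 15]; color 2: [9, 10, 11, 14]; color 3: [8].
(χ(G) = 3 ≤ 3.)

Yes, G is 3-colorable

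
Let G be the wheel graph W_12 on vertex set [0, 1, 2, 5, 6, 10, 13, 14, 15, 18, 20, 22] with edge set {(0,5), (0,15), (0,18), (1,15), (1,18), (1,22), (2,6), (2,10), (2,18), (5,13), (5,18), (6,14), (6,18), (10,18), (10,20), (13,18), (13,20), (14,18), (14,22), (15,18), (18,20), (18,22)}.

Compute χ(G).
χ(G) = 4

Clique number ω(G) = 3 (lower bound: χ ≥ ω).
Odd cycle [13, 20, 10, 2, 6, 14, 22, 1, 15, 0, 5] needs 3 colors (χ ≥ 3).
Vertex 18 is adjacent to every vertex of [0, 1, 2, 5, 6, 10, 13, 14, 15, 20, 22], which already need 3 colors among themselves, so 18 needs a new color (χ ≥ 4).
The coloring below uses 4 colors, so χ(G) = 4.
A valid 4-coloring: color 1: [18]; color 2: [0, 6, 10, 13, 22]; color 3: [1, 2, 5, 14, 20]; color 4: [15].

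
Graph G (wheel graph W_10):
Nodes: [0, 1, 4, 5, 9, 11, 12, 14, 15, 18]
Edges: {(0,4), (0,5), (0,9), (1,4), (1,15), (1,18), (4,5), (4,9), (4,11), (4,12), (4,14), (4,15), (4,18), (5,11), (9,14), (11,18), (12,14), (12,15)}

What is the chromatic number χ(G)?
χ(G) = 4

Clique number ω(G) = 3 (lower bound: χ ≥ ω).
Odd cycle [12, 14, 9, 0, 5, 11, 18, 1, 15] needs 3 colors (χ ≥ 3).
Vertex 4 is adjacent to every vertex of [0, 1, 5, 9, 11, 12, 14, 15, 18], which already need 3 colors among themselves, so 4 needs a new color (χ ≥ 4).
The coloring below uses 4 colors, so χ(G) = 4.
A valid 4-coloring: color 1: [4]; color 2: [1, 5, 9, 12]; color 3: [0, 11, 14, 15]; color 4: [18].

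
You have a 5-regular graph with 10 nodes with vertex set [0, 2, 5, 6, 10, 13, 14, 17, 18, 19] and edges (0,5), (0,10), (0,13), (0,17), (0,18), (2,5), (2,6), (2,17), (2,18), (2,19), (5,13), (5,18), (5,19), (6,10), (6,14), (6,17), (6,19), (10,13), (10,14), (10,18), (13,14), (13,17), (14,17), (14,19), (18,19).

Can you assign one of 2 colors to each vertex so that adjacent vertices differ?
The clique on vertices [2, 5, 18, 19] has size 4 > 2, so it alone needs 4 colors.

No, G is not 2-colorable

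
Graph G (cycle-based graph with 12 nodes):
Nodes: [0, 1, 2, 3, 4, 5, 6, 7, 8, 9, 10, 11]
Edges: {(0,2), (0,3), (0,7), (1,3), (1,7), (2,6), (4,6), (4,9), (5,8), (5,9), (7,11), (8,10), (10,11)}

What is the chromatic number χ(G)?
Clique number ω(G) = 2 (lower bound: χ ≥ ω).
The graph is bipartite (no odd cycle), so 2 colors suffice: χ(G) = 2.
A valid 2-coloring: color 1: [0, 1, 6, 8, 9, 11]; color 2: [2, 3, 4, 5, 7, 10].

χ(G) = 2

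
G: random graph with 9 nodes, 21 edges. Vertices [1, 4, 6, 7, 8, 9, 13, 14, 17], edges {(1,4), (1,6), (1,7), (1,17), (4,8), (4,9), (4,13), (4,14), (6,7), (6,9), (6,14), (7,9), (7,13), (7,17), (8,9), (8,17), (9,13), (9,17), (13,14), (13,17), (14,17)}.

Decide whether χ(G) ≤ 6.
A valid 6-coloring: color 1: [1, 9, 14]; color 2: [4, 6, 17]; color 3: [7, 8]; color 4: [13].
(χ(G) = 4 ≤ 6.)

Yes, G is 6-colorable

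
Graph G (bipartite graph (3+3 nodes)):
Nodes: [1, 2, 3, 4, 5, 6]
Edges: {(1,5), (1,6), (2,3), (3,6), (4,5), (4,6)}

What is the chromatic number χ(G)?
χ(G) = 2

Clique number ω(G) = 2 (lower bound: χ ≥ ω).
The graph is bipartite (no odd cycle), so 2 colors suffice: χ(G) = 2.
A valid 2-coloring: color 1: [2, 5, 6]; color 2: [1, 3, 4].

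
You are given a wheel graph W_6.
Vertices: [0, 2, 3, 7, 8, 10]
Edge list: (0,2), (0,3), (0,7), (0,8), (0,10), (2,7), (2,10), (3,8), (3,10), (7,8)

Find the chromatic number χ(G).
χ(G) = 4

Clique number ω(G) = 3 (lower bound: χ ≥ ω).
Odd cycle [8, 7, 2, 10, 3] needs 3 colors (χ ≥ 3).
Vertex 0 is adjacent to every vertex of [2, 3, 7, 8, 10], which already need 3 colors among themselves, so 0 needs a new color (χ ≥ 4).
The coloring below uses 4 colors, so χ(G) = 4.
A valid 4-coloring: color 1: [0]; color 2: [8, 10]; color 3: [3, 7]; color 4: [2].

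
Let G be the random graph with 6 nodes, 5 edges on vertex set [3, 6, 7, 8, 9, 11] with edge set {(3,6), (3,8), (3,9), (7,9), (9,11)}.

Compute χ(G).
χ(G) = 2

Clique number ω(G) = 2 (lower bound: χ ≥ ω).
The graph is bipartite (no odd cycle), so 2 colors suffice: χ(G) = 2.
A valid 2-coloring: color 1: [3, 7, 11]; color 2: [6, 8, 9].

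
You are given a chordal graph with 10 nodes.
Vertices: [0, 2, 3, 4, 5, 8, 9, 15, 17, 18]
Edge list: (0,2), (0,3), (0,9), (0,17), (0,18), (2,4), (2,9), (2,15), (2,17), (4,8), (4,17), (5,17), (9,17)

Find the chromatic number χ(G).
Clique number ω(G) = 4 (lower bound: χ ≥ ω).
The clique on [0, 2, 9, 17] has size 4, forcing χ ≥ 4, and the coloring below uses 4 colors, so χ(G) = 4.
A valid 4-coloring: color 1: [2, 3, 5, 8, 18]; color 2: [0, 4, 15]; color 3: [17]; color 4: [9].

χ(G) = 4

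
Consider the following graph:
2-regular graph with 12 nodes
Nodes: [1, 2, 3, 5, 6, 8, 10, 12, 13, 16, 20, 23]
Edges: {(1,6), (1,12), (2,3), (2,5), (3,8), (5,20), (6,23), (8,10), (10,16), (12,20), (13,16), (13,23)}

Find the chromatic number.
Clique number ω(G) = 2 (lower bound: χ ≥ ω).
The graph is bipartite (no odd cycle), so 2 colors suffice: χ(G) = 2.
A valid 2-coloring: color 1: [1, 2, 8, 16, 20, 23]; color 2: [3, 5, 6, 10, 12, 13].

χ(G) = 2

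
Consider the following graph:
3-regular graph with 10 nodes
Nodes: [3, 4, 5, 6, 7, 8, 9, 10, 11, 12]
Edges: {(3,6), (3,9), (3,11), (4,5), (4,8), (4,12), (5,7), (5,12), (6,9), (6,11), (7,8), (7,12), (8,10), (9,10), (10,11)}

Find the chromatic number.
Clique number ω(G) = 3 (lower bound: χ ≥ ω).
The clique on [3, 6, 9] has size 3, forcing χ ≥ 3, and the coloring below uses 3 colors, so χ(G) = 3.
A valid 3-coloring: color 1: [3, 4, 7, 10]; color 2: [6, 8, 12]; color 3: [5, 9, 11].

χ(G) = 3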